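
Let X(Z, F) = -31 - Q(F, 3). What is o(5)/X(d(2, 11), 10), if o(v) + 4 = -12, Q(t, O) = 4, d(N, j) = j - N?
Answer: 16/35 ≈ 0.45714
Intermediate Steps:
o(v) = -16 (o(v) = -4 - 12 = -16)
X(Z, F) = -35 (X(Z, F) = -31 - 1*4 = -31 - 4 = -35)
o(5)/X(d(2, 11), 10) = -16/(-35) = -16*(-1/35) = 16/35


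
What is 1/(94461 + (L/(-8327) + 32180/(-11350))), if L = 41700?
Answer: 9451145/892690482059 ≈ 1.0587e-5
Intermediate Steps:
1/(94461 + (L/(-8327) + 32180/(-11350))) = 1/(94461 + (41700/(-8327) + 32180/(-11350))) = 1/(94461 + (41700*(-1/8327) + 32180*(-1/11350))) = 1/(94461 + (-41700/8327 - 3218/1135)) = 1/(94461 - 74125786/9451145) = 1/(892690482059/9451145) = 9451145/892690482059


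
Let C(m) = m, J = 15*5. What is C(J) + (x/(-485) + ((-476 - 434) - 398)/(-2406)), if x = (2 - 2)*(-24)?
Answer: 30293/401 ≈ 75.544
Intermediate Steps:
x = 0 (x = 0*(-24) = 0)
J = 75
C(J) + (x/(-485) + ((-476 - 434) - 398)/(-2406)) = 75 + (0/(-485) + ((-476 - 434) - 398)/(-2406)) = 75 + (0*(-1/485) + (-910 - 398)*(-1/2406)) = 75 + (0 - 1308*(-1/2406)) = 75 + (0 + 218/401) = 75 + 218/401 = 30293/401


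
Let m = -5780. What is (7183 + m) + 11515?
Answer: 12918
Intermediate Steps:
(7183 + m) + 11515 = (7183 - 5780) + 11515 = 1403 + 11515 = 12918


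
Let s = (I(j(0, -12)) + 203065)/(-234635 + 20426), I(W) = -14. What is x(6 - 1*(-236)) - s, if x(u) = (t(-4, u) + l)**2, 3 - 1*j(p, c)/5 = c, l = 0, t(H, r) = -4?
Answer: 3630395/214209 ≈ 16.948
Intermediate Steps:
j(p, c) = 15 - 5*c
s = -203051/214209 (s = (-14 + 203065)/(-234635 + 20426) = 203051/(-214209) = 203051*(-1/214209) = -203051/214209 ≈ -0.94791)
x(u) = 16 (x(u) = (-4 + 0)**2 = (-4)**2 = 16)
x(6 - 1*(-236)) - s = 16 - 1*(-203051/214209) = 16 + 203051/214209 = 3630395/214209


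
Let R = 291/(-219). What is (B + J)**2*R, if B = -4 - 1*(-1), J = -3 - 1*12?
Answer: -31428/73 ≈ -430.52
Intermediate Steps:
J = -15 (J = -3 - 12 = -15)
B = -3 (B = -4 + 1 = -3)
R = -97/73 (R = 291*(-1/219) = -97/73 ≈ -1.3288)
(B + J)**2*R = (-3 - 15)**2*(-97/73) = (-18)**2*(-97/73) = 324*(-97/73) = -31428/73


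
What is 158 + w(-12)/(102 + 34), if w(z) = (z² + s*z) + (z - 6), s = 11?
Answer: 10741/68 ≈ 157.96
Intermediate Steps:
w(z) = -6 + z² + 12*z (w(z) = (z² + 11*z) + (z - 6) = (z² + 11*z) + (-6 + z) = -6 + z² + 12*z)
158 + w(-12)/(102 + 34) = 158 + (-6 + (-12)² + 12*(-12))/(102 + 34) = 158 + (-6 + 144 - 144)/136 = 158 - 6*1/136 = 158 - 3/68 = 10741/68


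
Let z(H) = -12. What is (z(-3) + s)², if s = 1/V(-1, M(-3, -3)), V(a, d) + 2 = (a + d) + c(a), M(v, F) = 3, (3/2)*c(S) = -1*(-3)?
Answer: 529/4 ≈ 132.25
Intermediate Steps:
c(S) = 2 (c(S) = 2*(-1*(-3))/3 = (⅔)*3 = 2)
V(a, d) = a + d (V(a, d) = -2 + ((a + d) + 2) = -2 + (2 + a + d) = a + d)
s = ½ (s = 1/(-1 + 3) = 1/2 = ½ ≈ 0.50000)
(z(-3) + s)² = (-12 + ½)² = (-23/2)² = 529/4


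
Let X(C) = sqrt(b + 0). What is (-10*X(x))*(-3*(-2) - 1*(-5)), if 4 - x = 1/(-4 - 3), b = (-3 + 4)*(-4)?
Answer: -220*I ≈ -220.0*I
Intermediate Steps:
b = -4 (b = 1*(-4) = -4)
x = 29/7 (x = 4 - 1/(-4 - 3) = 4 - 1/(-7) = 4 - 1*(-1/7) = 4 + 1/7 = 29/7 ≈ 4.1429)
X(C) = 2*I (X(C) = sqrt(-4 + 0) = sqrt(-4) = 2*I)
(-10*X(x))*(-3*(-2) - 1*(-5)) = (-20*I)*(-3*(-2) - 1*(-5)) = (-20*I)*(6 + 5) = -20*I*11 = -220*I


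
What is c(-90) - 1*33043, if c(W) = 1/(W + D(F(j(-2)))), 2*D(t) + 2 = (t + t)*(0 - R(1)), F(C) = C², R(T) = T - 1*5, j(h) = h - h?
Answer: -3006914/91 ≈ -33043.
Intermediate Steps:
j(h) = 0
R(T) = -5 + T (R(T) = T - 5 = -5 + T)
D(t) = -1 + 4*t (D(t) = -1 + ((t + t)*(0 - (-5 + 1)))/2 = -1 + ((2*t)*(0 - 1*(-4)))/2 = -1 + ((2*t)*(0 + 4))/2 = -1 + ((2*t)*4)/2 = -1 + (8*t)/2 = -1 + 4*t)
c(W) = 1/(-1 + W) (c(W) = 1/(W + (-1 + 4*0²)) = 1/(W + (-1 + 4*0)) = 1/(W + (-1 + 0)) = 1/(W - 1) = 1/(-1 + W))
c(-90) - 1*33043 = 1/(-1 - 90) - 1*33043 = 1/(-91) - 33043 = -1/91 - 33043 = -3006914/91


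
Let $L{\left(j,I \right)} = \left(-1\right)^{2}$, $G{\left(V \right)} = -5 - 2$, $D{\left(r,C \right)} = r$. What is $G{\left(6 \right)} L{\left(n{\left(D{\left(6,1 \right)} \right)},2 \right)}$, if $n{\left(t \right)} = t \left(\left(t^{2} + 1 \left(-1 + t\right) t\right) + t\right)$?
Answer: $-7$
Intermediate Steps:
$G{\left(V \right)} = -7$ ($G{\left(V \right)} = -5 - 2 = -7$)
$n{\left(t \right)} = t \left(t + t^{2} + t \left(-1 + t\right)\right)$ ($n{\left(t \right)} = t \left(\left(t^{2} + \left(-1 + t\right) t\right) + t\right) = t \left(\left(t^{2} + t \left(-1 + t\right)\right) + t\right) = t \left(t + t^{2} + t \left(-1 + t\right)\right)$)
$L{\left(j,I \right)} = 1$
$G{\left(6 \right)} L{\left(n{\left(D{\left(6,1 \right)} \right)},2 \right)} = \left(-7\right) 1 = -7$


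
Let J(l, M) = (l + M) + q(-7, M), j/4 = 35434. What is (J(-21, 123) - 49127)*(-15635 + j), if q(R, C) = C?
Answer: -6166591102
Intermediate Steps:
j = 141736 (j = 4*35434 = 141736)
J(l, M) = l + 2*M (J(l, M) = (l + M) + M = (M + l) + M = l + 2*M)
(J(-21, 123) - 49127)*(-15635 + j) = ((-21 + 2*123) - 49127)*(-15635 + 141736) = ((-21 + 246) - 49127)*126101 = (225 - 49127)*126101 = -48902*126101 = -6166591102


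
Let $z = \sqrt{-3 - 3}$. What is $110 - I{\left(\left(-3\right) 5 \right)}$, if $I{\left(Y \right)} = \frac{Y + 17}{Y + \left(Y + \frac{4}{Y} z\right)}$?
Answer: $\frac{1858255}{16883} - \frac{10 i \sqrt{6}}{16883} \approx 110.07 - 0.0014509 i$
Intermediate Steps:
$z = i \sqrt{6}$ ($z = \sqrt{-6} = i \sqrt{6} \approx 2.4495 i$)
$I{\left(Y \right)} = \frac{17 + Y}{2 Y + \frac{4 i \sqrt{6}}{Y}}$ ($I{\left(Y \right)} = \frac{Y + 17}{Y + \left(Y + \frac{4}{Y} i \sqrt{6}\right)} = \frac{17 + Y}{Y + \left(Y + \frac{4 i \sqrt{6}}{Y}\right)} = \frac{17 + Y}{2 Y + \frac{4 i \sqrt{6}}{Y}}$)
$110 - I{\left(\left(-3\right) 5 \right)} = 110 - \frac{\left(-3\right) 5 \left(17 - 15\right)}{2 \left(\left(\left(-3\right) 5\right)^{2} + 2 i \sqrt{6}\right)} = 110 - \frac{1}{2} \left(-15\right) \frac{1}{\left(-15\right)^{2} + 2 i \sqrt{6}} \left(17 - 15\right) = 110 - \frac{1}{2} \left(-15\right) \frac{1}{225 + 2 i \sqrt{6}} \cdot 2 = 110 - - \frac{15}{225 + 2 i \sqrt{6}} = 110 + \frac{15}{225 + 2 i \sqrt{6}}$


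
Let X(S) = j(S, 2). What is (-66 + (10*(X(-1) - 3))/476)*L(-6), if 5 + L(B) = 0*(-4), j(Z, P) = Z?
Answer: 39320/119 ≈ 330.42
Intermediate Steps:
L(B) = -5 (L(B) = -5 + 0*(-4) = -5 + 0 = -5)
X(S) = S
(-66 + (10*(X(-1) - 3))/476)*L(-6) = (-66 + (10*(-1 - 3))/476)*(-5) = (-66 + (10*(-4))*(1/476))*(-5) = (-66 - 40*1/476)*(-5) = (-66 - 10/119)*(-5) = -7864/119*(-5) = 39320/119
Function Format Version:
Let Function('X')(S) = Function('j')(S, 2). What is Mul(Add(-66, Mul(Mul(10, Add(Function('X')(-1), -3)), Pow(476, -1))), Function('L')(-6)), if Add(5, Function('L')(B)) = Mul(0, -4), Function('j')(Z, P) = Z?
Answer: Rational(39320, 119) ≈ 330.42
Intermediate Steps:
Function('L')(B) = -5 (Function('L')(B) = Add(-5, Mul(0, -4)) = Add(-5, 0) = -5)
Function('X')(S) = S
Mul(Add(-66, Mul(Mul(10, Add(Function('X')(-1), -3)), Pow(476, -1))), Function('L')(-6)) = Mul(Add(-66, Mul(Mul(10, Add(-1, -3)), Pow(476, -1))), -5) = Mul(Add(-66, Mul(Mul(10, -4), Rational(1, 476))), -5) = Mul(Add(-66, Mul(-40, Rational(1, 476))), -5) = Mul(Add(-66, Rational(-10, 119)), -5) = Mul(Rational(-7864, 119), -5) = Rational(39320, 119)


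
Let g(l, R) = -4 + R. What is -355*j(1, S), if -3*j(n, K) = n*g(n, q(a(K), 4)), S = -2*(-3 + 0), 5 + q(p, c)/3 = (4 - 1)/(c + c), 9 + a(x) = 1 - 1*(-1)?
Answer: -50765/24 ≈ -2115.2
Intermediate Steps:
a(x) = -7 (a(x) = -9 + (1 - 1*(-1)) = -9 + (1 + 1) = -9 + 2 = -7)
q(p, c) = -15 + 9/(2*c) (q(p, c) = -15 + 3*((4 - 1)/(c + c)) = -15 + 3*(3/((2*c))) = -15 + 3*(3*(1/(2*c))) = -15 + 3*(3/(2*c)) = -15 + 9/(2*c))
S = 6 (S = -2*(-3) = 6)
j(n, K) = 143*n/24 (j(n, K) = -n*(-4 + (-15 + (9/2)/4))/3 = -n*(-4 + (-15 + (9/2)*(1/4)))/3 = -n*(-4 + (-15 + 9/8))/3 = -n*(-4 - 111/8)/3 = -n*(-143)/(3*8) = -(-143)*n/24 = 143*n/24)
-355*j(1, S) = -50765/24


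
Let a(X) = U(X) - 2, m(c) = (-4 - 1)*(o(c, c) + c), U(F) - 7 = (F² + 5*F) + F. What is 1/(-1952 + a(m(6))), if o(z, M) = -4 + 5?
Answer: -1/932 ≈ -0.0010730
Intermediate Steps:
U(F) = 7 + F² + 6*F (U(F) = 7 + ((F² + 5*F) + F) = 7 + (F² + 6*F) = 7 + F² + 6*F)
o(z, M) = 1
m(c) = -5 - 5*c (m(c) = (-4 - 1)*(1 + c) = -5*(1 + c) = -5 - 5*c)
a(X) = 5 + X² + 6*X (a(X) = (7 + X² + 6*X) - 2 = 5 + X² + 6*X)
1/(-1952 + a(m(6))) = 1/(-1952 + (5 + (-5 - 5*6)² + 6*(-5 - 5*6))) = 1/(-1952 + (5 + (-5 - 30)² + 6*(-5 - 30))) = 1/(-1952 + (5 + (-35)² + 6*(-35))) = 1/(-1952 + (5 + 1225 - 210)) = 1/(-1952 + 1020) = 1/(-932) = -1/932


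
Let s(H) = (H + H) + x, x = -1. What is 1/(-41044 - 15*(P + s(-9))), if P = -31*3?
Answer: -1/39364 ≈ -2.5404e-5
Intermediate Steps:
P = -93
s(H) = -1 + 2*H (s(H) = (H + H) - 1 = 2*H - 1 = -1 + 2*H)
1/(-41044 - 15*(P + s(-9))) = 1/(-41044 - 15*(-93 + (-1 + 2*(-9)))) = 1/(-41044 - 15*(-93 + (-1 - 18))) = 1/(-41044 - 15*(-93 - 19)) = 1/(-41044 - 15*(-112)) = 1/(-41044 + 1680) = 1/(-39364) = -1/39364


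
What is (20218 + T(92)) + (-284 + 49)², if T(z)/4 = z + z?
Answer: 76179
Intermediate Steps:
T(z) = 8*z (T(z) = 4*(z + z) = 4*(2*z) = 8*z)
(20218 + T(92)) + (-284 + 49)² = (20218 + 8*92) + (-284 + 49)² = (20218 + 736) + (-235)² = 20954 + 55225 = 76179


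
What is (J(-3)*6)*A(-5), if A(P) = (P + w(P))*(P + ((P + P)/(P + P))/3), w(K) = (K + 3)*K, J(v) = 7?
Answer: -980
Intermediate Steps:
w(K) = K*(3 + K) (w(K) = (3 + K)*K = K*(3 + K))
A(P) = (⅓ + P)*(P + P*(3 + P)) (A(P) = (P + P*(3 + P))*(P + ((P + P)/(P + P))/3) = (P + P*(3 + P))*(P + ((2*P)/((2*P)))*(⅓)) = (P + P*(3 + P))*(P + ((2*P)*(1/(2*P)))*(⅓)) = (P + P*(3 + P))*(P + 1*(⅓)) = (P + P*(3 + P))*(P + ⅓) = (P + P*(3 + P))*(⅓ + P) = (⅓ + P)*(P + P*(3 + P)))
(J(-3)*6)*A(-5) = (7*6)*((⅓)*(-5)*(4 + 3*(-5)² + 13*(-5))) = 42*((⅓)*(-5)*(4 + 3*25 - 65)) = 42*((⅓)*(-5)*(4 + 75 - 65)) = 42*((⅓)*(-5)*14) = 42*(-70/3) = -980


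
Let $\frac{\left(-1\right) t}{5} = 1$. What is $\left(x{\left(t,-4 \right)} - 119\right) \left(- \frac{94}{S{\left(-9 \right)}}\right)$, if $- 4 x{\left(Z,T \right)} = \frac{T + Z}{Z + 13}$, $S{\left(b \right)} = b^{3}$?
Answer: $- \frac{178553}{11664} \approx -15.308$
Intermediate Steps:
$t = -5$ ($t = \left(-5\right) 1 = -5$)
$x{\left(Z,T \right)} = - \frac{T + Z}{4 \left(13 + Z\right)}$ ($x{\left(Z,T \right)} = - \frac{\left(T + Z\right) \frac{1}{Z + 13}}{4} = - \frac{\left(T + Z\right) \frac{1}{13 + Z}}{4} = - \frac{\frac{1}{13 + Z} \left(T + Z\right)}{4} = - \frac{T + Z}{4 \left(13 + Z\right)}$)
$\left(x{\left(t,-4 \right)} - 119\right) \left(- \frac{94}{S{\left(-9 \right)}}\right) = \left(\frac{\left(-1\right) \left(-4\right) - -5}{4 \left(13 - 5\right)} - 119\right) \left(- \frac{94}{\left(-9\right)^{3}}\right) = \left(\frac{4 + 5}{4 \cdot 8} - 119\right) \left(- \frac{94}{-729}\right) = \left(\frac{1}{4} \cdot \frac{1}{8} \cdot 9 - 119\right) \left(\left(-94\right) \left(- \frac{1}{729}\right)\right) = \left(\frac{9}{32} - 119\right) \frac{94}{729} = \left(- \frac{3799}{32}\right) \frac{94}{729} = - \frac{178553}{11664}$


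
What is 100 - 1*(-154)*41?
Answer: 6414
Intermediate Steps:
100 - 1*(-154)*41 = 100 + 154*41 = 100 + 6314 = 6414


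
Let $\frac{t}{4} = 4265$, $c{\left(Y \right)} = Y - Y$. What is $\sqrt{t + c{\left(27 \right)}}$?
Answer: $2 \sqrt{4265} \approx 130.61$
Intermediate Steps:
$c{\left(Y \right)} = 0$
$t = 17060$ ($t = 4 \cdot 4265 = 17060$)
$\sqrt{t + c{\left(27 \right)}} = \sqrt{17060 + 0} = \sqrt{17060} = 2 \sqrt{4265}$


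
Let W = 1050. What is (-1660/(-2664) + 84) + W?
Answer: 755659/666 ≈ 1134.6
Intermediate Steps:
(-1660/(-2664) + 84) + W = (-1660/(-2664) + 84) + 1050 = (-1660*(-1/2664) + 84) + 1050 = (415/666 + 84) + 1050 = 56359/666 + 1050 = 755659/666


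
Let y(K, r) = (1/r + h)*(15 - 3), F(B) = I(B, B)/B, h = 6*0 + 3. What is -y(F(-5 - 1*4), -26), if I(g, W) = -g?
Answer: -462/13 ≈ -35.538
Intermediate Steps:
h = 3 (h = 0 + 3 = 3)
F(B) = -1 (F(B) = (-B)/B = -1)
y(K, r) = 36 + 12/r (y(K, r) = (1/r + 3)*(15 - 3) = (3 + 1/r)*12 = 36 + 12/r)
-y(F(-5 - 1*4), -26) = -(36 + 12/(-26)) = -(36 + 12*(-1/26)) = -(36 - 6/13) = -1*462/13 = -462/13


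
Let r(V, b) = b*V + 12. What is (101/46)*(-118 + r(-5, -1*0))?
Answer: -5353/23 ≈ -232.74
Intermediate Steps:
r(V, b) = 12 + V*b (r(V, b) = V*b + 12 = 12 + V*b)
(101/46)*(-118 + r(-5, -1*0)) = (101/46)*(-118 + (12 - (-5)*0)) = (101*(1/46))*(-118 + (12 - 5*0)) = 101*(-118 + (12 + 0))/46 = 101*(-118 + 12)/46 = (101/46)*(-106) = -5353/23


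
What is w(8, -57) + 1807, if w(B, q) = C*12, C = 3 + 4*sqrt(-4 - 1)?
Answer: 1843 + 48*I*sqrt(5) ≈ 1843.0 + 107.33*I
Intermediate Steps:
C = 3 + 4*I*sqrt(5) (C = 3 + 4*sqrt(-5) = 3 + 4*(I*sqrt(5)) = 3 + 4*I*sqrt(5) ≈ 3.0 + 8.9443*I)
w(B, q) = 36 + 48*I*sqrt(5) (w(B, q) = (3 + 4*I*sqrt(5))*12 = 36 + 48*I*sqrt(5))
w(8, -57) + 1807 = (36 + 48*I*sqrt(5)) + 1807 = 1843 + 48*I*sqrt(5)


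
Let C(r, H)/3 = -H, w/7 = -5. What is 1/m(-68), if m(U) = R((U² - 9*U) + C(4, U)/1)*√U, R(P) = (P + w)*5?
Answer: -I*√17/918850 ≈ -4.4872e-6*I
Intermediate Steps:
w = -35 (w = 7*(-5) = -35)
C(r, H) = -3*H (C(r, H) = 3*(-H) = -3*H)
R(P) = -175 + 5*P (R(P) = (P - 35)*5 = (-35 + P)*5 = -175 + 5*P)
m(U) = √U*(-175 - 60*U + 5*U²) (m(U) = (-175 + 5*((U² - 9*U) - 3*U/1))*√U = (-175 + 5*((U² - 9*U) - 3*U*1))*√U = (-175 + 5*((U² - 9*U) - 3*U))*√U = (-175 + 5*(U² - 12*U))*√U = (-175 + (-60*U + 5*U²))*√U = (-175 - 60*U + 5*U²)*√U = √U*(-175 - 60*U + 5*U²))
1/m(-68) = 1/(5*√(-68)*(-35 + (-68)² - 12*(-68))) = 1/(5*(2*I*√17)*(-35 + 4624 + 816)) = 1/(5*(2*I*√17)*5405) = 1/(54050*I*√17) = -I*√17/918850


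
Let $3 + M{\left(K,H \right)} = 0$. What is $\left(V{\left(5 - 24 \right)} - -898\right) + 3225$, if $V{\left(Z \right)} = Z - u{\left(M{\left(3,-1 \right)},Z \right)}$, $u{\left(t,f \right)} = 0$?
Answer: $4104$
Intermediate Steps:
$M{\left(K,H \right)} = -3$ ($M{\left(K,H \right)} = -3 + 0 = -3$)
$V{\left(Z \right)} = Z$ ($V{\left(Z \right)} = Z - 0 = Z + 0 = Z$)
$\left(V{\left(5 - 24 \right)} - -898\right) + 3225 = \left(\left(5 - 24\right) - -898\right) + 3225 = \left(-19 + 898\right) + 3225 = 879 + 3225 = 4104$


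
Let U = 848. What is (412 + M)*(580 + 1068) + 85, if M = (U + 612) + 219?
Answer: 3446053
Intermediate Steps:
M = 1679 (M = (848 + 612) + 219 = 1460 + 219 = 1679)
(412 + M)*(580 + 1068) + 85 = (412 + 1679)*(580 + 1068) + 85 = 2091*1648 + 85 = 3445968 + 85 = 3446053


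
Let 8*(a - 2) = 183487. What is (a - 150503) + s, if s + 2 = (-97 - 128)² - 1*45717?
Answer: -981273/8 ≈ -1.2266e+5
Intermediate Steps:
a = 183503/8 (a = 2 + (⅛)*183487 = 2 + 183487/8 = 183503/8 ≈ 22938.)
s = 4906 (s = -2 + ((-97 - 128)² - 1*45717) = -2 + ((-225)² - 45717) = -2 + (50625 - 45717) = -2 + 4908 = 4906)
(a - 150503) + s = (183503/8 - 150503) + 4906 = -1020521/8 + 4906 = -981273/8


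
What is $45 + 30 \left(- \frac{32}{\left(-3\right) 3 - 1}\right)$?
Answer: $141$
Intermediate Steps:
$45 + 30 \left(- \frac{32}{\left(-3\right) 3 - 1}\right) = 45 + 30 \left(- \frac{32}{-9 - 1}\right) = 45 + 30 \left(- \frac{32}{-10}\right) = 45 + 30 \left(\left(-32\right) \left(- \frac{1}{10}\right)\right) = 45 + 30 \cdot \frac{16}{5} = 45 + 96 = 141$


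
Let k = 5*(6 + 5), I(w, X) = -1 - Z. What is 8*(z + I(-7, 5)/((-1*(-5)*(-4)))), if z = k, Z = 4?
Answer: 442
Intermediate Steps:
I(w, X) = -5 (I(w, X) = -1 - 1*4 = -1 - 4 = -5)
k = 55 (k = 5*11 = 55)
z = 55
8*(z + I(-7, 5)/((-1*(-5)*(-4)))) = 8*(55 - 5/(-1*(-5)*(-4))) = 8*(55 - 5/(5*(-4))) = 8*(55 - 5/(-20)) = 8*(55 - 5*(-1/20)) = 8*(55 + ¼) = 8*(221/4) = 442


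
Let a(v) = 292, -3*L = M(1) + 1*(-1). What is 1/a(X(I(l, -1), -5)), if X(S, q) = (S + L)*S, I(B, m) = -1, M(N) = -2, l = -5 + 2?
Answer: 1/292 ≈ 0.0034247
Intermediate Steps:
l = -3
L = 1 (L = -(-2 + 1*(-1))/3 = -(-2 - 1)/3 = -1/3*(-3) = 1)
X(S, q) = S*(1 + S) (X(S, q) = (S + 1)*S = (1 + S)*S = S*(1 + S))
1/a(X(I(l, -1), -5)) = 1/292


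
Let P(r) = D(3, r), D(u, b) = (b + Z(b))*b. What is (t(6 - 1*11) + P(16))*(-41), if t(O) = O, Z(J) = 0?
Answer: -10291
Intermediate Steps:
D(u, b) = b² (D(u, b) = (b + 0)*b = b*b = b²)
P(r) = r²
(t(6 - 1*11) + P(16))*(-41) = ((6 - 1*11) + 16²)*(-41) = ((6 - 11) + 256)*(-41) = (-5 + 256)*(-41) = 251*(-41) = -10291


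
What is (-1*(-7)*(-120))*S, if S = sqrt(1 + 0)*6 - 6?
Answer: 0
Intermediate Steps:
S = 0 (S = sqrt(1)*6 - 6 = 1*6 - 6 = 6 - 6 = 0)
(-1*(-7)*(-120))*S = (-1*(-7)*(-120))*0 = (7*(-120))*0 = -840*0 = 0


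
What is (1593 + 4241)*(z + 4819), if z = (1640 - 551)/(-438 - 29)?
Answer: 13122906256/467 ≈ 2.8100e+7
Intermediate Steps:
z = -1089/467 (z = 1089/(-467) = 1089*(-1/467) = -1089/467 ≈ -2.3319)
(1593 + 4241)*(z + 4819) = (1593 + 4241)*(-1089/467 + 4819) = 5834*(2249384/467) = 13122906256/467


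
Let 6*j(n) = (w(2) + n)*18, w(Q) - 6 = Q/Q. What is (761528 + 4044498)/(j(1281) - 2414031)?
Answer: -4806026/2410167 ≈ -1.9941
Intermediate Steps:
w(Q) = 7 (w(Q) = 6 + Q/Q = 6 + 1 = 7)
j(n) = 21 + 3*n (j(n) = ((7 + n)*18)/6 = (126 + 18*n)/6 = 21 + 3*n)
(761528 + 4044498)/(j(1281) - 2414031) = (761528 + 4044498)/((21 + 3*1281) - 2414031) = 4806026/((21 + 3843) - 2414031) = 4806026/(3864 - 2414031) = 4806026/(-2410167) = 4806026*(-1/2410167) = -4806026/2410167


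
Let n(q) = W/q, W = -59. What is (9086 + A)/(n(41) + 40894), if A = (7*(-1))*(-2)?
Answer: 74620/335319 ≈ 0.22253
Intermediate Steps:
A = 14 (A = -7*(-2) = 14)
n(q) = -59/q
(9086 + A)/(n(41) + 40894) = (9086 + 14)/(-59/41 + 40894) = 9100/(-59*1/41 + 40894) = 9100/(-59/41 + 40894) = 9100/(1676595/41) = 9100*(41/1676595) = 74620/335319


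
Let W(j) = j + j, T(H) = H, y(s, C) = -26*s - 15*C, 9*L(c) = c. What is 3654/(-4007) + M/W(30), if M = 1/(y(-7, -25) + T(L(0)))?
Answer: -122112673/133913940 ≈ -0.91187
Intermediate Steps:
L(c) = c/9
M = 1/557 (M = 1/((-26*(-7) - 15*(-25)) + (⅑)*0) = 1/((182 + 375) + 0) = 1/(557 + 0) = 1/557 ≈ 0.0017953)
W(j) = 2*j
3654/(-4007) + M/W(30) = 3654/(-4007) + 1/(557*((2*30))) = 3654*(-1/4007) + (1/557)/60 = -3654/4007 + (1/557)*(1/60) = -3654/4007 + 1/33420 = -122112673/133913940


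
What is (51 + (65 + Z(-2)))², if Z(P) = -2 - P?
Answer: 13456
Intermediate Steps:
(51 + (65 + Z(-2)))² = (51 + (65 + (-2 - 1*(-2))))² = (51 + (65 + (-2 + 2)))² = (51 + (65 + 0))² = (51 + 65)² = 116² = 13456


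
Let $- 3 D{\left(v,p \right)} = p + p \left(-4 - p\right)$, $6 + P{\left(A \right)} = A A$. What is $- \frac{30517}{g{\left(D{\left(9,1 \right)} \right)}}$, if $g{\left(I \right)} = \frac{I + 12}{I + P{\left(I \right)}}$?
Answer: $\frac{396721}{60} \approx 6612.0$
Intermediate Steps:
$P{\left(A \right)} = -6 + A^{2}$ ($P{\left(A \right)} = -6 + A A = -6 + A^{2}$)
$D{\left(v,p \right)} = - \frac{p}{3} - \frac{p \left(-4 - p\right)}{3}$ ($D{\left(v,p \right)} = - \frac{p + p \left(-4 - p\right)}{3} = - \frac{p}{3} - \frac{p \left(-4 - p\right)}{3}$)
$g{\left(I \right)} = \frac{12 + I}{-6 + I + I^{2}}$ ($g{\left(I \right)} = \frac{I + 12}{I + \left(-6 + I^{2}\right)} = \frac{12 + I}{-6 + I + I^{2}}$)
$- \frac{30517}{g{\left(D{\left(9,1 \right)} \right)}} = - \frac{30517}{\frac{1}{-6 + \frac{1}{3} \cdot 1 \left(3 + 1\right) + \left(\frac{1}{3} \cdot 1 \left(3 + 1\right)\right)^{2}} \left(12 + \frac{1}{3} \cdot 1 \left(3 + 1\right)\right)} = - \frac{30517}{\frac{1}{-6 + \frac{1}{3} \cdot 1 \cdot 4 + \left(\frac{1}{3} \cdot 1 \cdot 4\right)^{2}} \left(12 + \frac{1}{3} \cdot 1 \cdot 4\right)} = - \frac{30517}{\frac{1}{-6 + \frac{4}{3} + \left(\frac{4}{3}\right)^{2}} \left(12 + \frac{4}{3}\right)} = - \frac{30517}{\frac{1}{-6 + \frac{4}{3} + \frac{16}{9}} \cdot \frac{40}{3}} = - \frac{30517}{\frac{1}{- \frac{26}{9}} \cdot \frac{40}{3}} = - \frac{30517}{\left(- \frac{9}{26}\right) \frac{40}{3}} = - \frac{30517}{- \frac{60}{13}} = \left(-30517\right) \left(- \frac{13}{60}\right) = \frac{396721}{60}$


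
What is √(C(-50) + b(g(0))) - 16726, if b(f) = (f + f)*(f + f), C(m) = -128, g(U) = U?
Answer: -16726 + 8*I*√2 ≈ -16726.0 + 11.314*I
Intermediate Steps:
b(f) = 4*f² (b(f) = (2*f)*(2*f) = 4*f²)
√(C(-50) + b(g(0))) - 16726 = √(-128 + 4*0²) - 16726 = √(-128 + 4*0) - 16726 = √(-128 + 0) - 16726 = √(-128) - 16726 = 8*I*√2 - 16726 = -16726 + 8*I*√2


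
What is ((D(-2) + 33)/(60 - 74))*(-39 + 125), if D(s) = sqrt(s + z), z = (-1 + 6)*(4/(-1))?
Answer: -1419/7 - 43*I*sqrt(22)/7 ≈ -202.71 - 28.813*I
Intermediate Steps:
z = -20 (z = 5*(4*(-1)) = 5*(-4) = -20)
D(s) = sqrt(-20 + s) (D(s) = sqrt(s - 20) = sqrt(-20 + s))
((D(-2) + 33)/(60 - 74))*(-39 + 125) = ((sqrt(-20 - 2) + 33)/(60 - 74))*(-39 + 125) = ((sqrt(-22) + 33)/(-14))*86 = ((I*sqrt(22) + 33)*(-1/14))*86 = ((33 + I*sqrt(22))*(-1/14))*86 = (-33/14 - I*sqrt(22)/14)*86 = -1419/7 - 43*I*sqrt(22)/7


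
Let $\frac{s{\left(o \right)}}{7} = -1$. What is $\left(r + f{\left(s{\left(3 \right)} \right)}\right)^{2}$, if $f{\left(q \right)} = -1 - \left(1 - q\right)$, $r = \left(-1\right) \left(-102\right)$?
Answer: $8649$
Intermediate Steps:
$s{\left(o \right)} = -7$ ($s{\left(o \right)} = 7 \left(-1\right) = -7$)
$r = 102$
$f{\left(q \right)} = -2 + q$ ($f{\left(q \right)} = -1 + \left(-1 + q\right) = -2 + q$)
$\left(r + f{\left(s{\left(3 \right)} \right)}\right)^{2} = \left(102 - 9\right)^{2} = 93^{2} = 8649$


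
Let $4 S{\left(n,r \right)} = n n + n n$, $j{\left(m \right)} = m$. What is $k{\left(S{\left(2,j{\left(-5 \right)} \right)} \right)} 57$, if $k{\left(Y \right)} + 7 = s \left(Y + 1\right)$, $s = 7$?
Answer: $798$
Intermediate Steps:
$S{\left(n,r \right)} = \frac{n^{2}}{2}$ ($S{\left(n,r \right)} = \frac{n n + n n}{4} = \frac{n^{2} + n^{2}}{4} = \frac{2 n^{2}}{4} = \frac{n^{2}}{2}$)
$k{\left(Y \right)} = 7 Y$ ($k{\left(Y \right)} = -7 + 7 \left(Y + 1\right) = -7 + 7 \left(1 + Y\right) = -7 + \left(7 + 7 Y\right) = 7 Y$)
$k{\left(S{\left(2,j{\left(-5 \right)} \right)} \right)} 57 = 7 \frac{2^{2}}{2} \cdot 57 = 7 \cdot \frac{1}{2} \cdot 4 \cdot 57 = 7 \cdot 2 \cdot 57 = 14 \cdot 57 = 798$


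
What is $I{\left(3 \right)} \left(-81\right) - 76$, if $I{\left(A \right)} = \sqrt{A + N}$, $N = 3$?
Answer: $-76 - 81 \sqrt{6} \approx -274.41$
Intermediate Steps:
$I{\left(A \right)} = \sqrt{3 + A}$ ($I{\left(A \right)} = \sqrt{A + 3} = \sqrt{3 + A}$)
$I{\left(3 \right)} \left(-81\right) - 76 = \sqrt{3 + 3} \left(-81\right) - 76 = \sqrt{6} \left(-81\right) - 76 = - 81 \sqrt{6} - 76 = -76 - 81 \sqrt{6}$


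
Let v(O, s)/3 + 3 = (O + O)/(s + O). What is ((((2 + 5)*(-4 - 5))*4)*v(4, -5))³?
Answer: 575100098496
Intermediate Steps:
v(O, s) = -9 + 6*O/(O + s) (v(O, s) = -9 + 3*((O + O)/(s + O)) = -9 + 3*((2*O)/(O + s)) = -9 + 3*(2*O/(O + s)) = -9 + 6*O/(O + s))
((((2 + 5)*(-4 - 5))*4)*v(4, -5))³ = ((((2 + 5)*(-4 - 5))*4)*(3*(-1*4 - 3*(-5))/(4 - 5)))³ = (((7*(-9))*4)*(3*(-4 + 15)/(-1)))³ = ((-63*4)*(3*(-1)*11))³ = (-252*(-33))³ = 8316³ = 575100098496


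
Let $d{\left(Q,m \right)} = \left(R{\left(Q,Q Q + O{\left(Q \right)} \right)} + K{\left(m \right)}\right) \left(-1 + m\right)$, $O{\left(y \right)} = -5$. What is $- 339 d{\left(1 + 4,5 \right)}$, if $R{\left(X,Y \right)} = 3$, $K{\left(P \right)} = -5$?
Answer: $2712$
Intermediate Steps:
$d{\left(Q,m \right)} = 2 - 2 m$ ($d{\left(Q,m \right)} = \left(3 - 5\right) \left(-1 + m\right) = - 2 \left(-1 + m\right) = 2 - 2 m$)
$- 339 d{\left(1 + 4,5 \right)} = - 339 \left(2 - 10\right) = \left(-339\right) \left(-8\right) = 2712$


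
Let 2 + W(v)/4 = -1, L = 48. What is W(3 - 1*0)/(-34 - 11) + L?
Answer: 724/15 ≈ 48.267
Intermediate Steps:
W(v) = -12 (W(v) = -8 + 4*(-1) = -8 - 4 = -12)
W(3 - 1*0)/(-34 - 11) + L = -12/(-34 - 11) + 48 = -12/(-45) + 48 = -12*(-1/45) + 48 = 4/15 + 48 = 724/15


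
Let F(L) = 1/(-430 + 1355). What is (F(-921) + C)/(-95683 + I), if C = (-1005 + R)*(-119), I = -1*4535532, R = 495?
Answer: -56138251/4283873875 ≈ -0.013105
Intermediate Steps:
I = -4535532
C = 60690 (C = (-1005 + 495)*(-119) = -510*(-119) = 60690)
F(L) = 1/925
(F(-921) + C)/(-95683 + I) = (1/925 + 60690)/(-95683 - 4535532) = (56138251/925)/(-4631215) = (56138251/925)*(-1/4631215) = -56138251/4283873875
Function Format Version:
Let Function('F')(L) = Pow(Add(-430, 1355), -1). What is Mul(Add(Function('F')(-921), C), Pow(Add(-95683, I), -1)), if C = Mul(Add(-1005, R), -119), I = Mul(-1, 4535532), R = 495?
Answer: Rational(-56138251, 4283873875) ≈ -0.013105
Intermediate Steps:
I = -4535532
C = 60690 (C = Mul(Add(-1005, 495), -119) = Mul(-510, -119) = 60690)
Function('F')(L) = Rational(1, 925) (Function('F')(L) = Pow(925, -1) = Rational(1, 925))
Mul(Add(Function('F')(-921), C), Pow(Add(-95683, I), -1)) = Mul(Add(Rational(1, 925), 60690), Pow(Add(-95683, -4535532), -1)) = Mul(Rational(56138251, 925), Pow(-4631215, -1)) = Mul(Rational(56138251, 925), Rational(-1, 4631215)) = Rational(-56138251, 4283873875)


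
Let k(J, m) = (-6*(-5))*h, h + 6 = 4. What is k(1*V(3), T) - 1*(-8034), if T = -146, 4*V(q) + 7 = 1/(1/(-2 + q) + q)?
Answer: 7974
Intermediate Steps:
V(q) = -7/4 + 1/(4*(q + 1/(-2 + q))) (V(q) = -7/4 + 1/(4*(1/(-2 + q) + q)) = -7/4 + 1/(4*(q + 1/(-2 + q))))
h = -2 (h = -6 + 4 = -2)
k(J, m) = -60 (k(J, m) = -6*(-5)*(-2) = 30*(-2) = -60)
k(1*V(3), T) - 1*(-8034) = -60 - 1*(-8034) = -60 + 8034 = 7974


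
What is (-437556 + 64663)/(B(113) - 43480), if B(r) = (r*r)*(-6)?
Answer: 372893/120094 ≈ 3.1050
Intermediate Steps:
B(r) = -6*r² (B(r) = r²*(-6) = -6*r²)
(-437556 + 64663)/(B(113) - 43480) = (-437556 + 64663)/(-6*113² - 43480) = -372893/(-6*12769 - 43480) = -372893/(-76614 - 43480) = -372893/(-120094) = -372893*(-1/120094) = 372893/120094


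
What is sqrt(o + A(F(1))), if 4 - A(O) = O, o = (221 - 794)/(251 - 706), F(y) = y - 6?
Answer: 2*sqrt(530985)/455 ≈ 3.2030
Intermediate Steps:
F(y) = -6 + y
o = 573/455 (o = -573/(-455) = -573*(-1/455) = 573/455 ≈ 1.2593)
A(O) = 4 - O
sqrt(o + A(F(1))) = sqrt(573/455 + (4 - (-6 + 1))) = sqrt(573/455 + (4 - 1*(-5))) = sqrt(573/455 + (4 + 5)) = sqrt(573/455 + 9) = sqrt(4668/455) = 2*sqrt(530985)/455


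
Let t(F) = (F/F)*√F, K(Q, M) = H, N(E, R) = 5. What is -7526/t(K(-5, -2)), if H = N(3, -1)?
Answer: -7526*√5/5 ≈ -3365.7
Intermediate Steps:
H = 5
K(Q, M) = 5
t(F) = √F (t(F) = 1*√F = √F)
-7526/t(K(-5, -2)) = -7526*√5/5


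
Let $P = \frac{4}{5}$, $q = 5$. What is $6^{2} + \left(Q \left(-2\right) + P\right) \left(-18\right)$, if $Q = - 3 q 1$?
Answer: $- \frac{2592}{5} \approx -518.4$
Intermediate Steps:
$Q = -15$ ($Q = \left(-3\right) 5 \cdot 1 = \left(-15\right) 1 = -15$)
$P = \frac{4}{5}$ ($P = 4 \cdot \frac{1}{5} = \frac{4}{5} \approx 0.8$)
$6^{2} + \left(Q \left(-2\right) + P\right) \left(-18\right) = 6^{2} + \left(\left(-15\right) \left(-2\right) + \frac{4}{5}\right) \left(-18\right) = 36 + \left(30 + \frac{4}{5}\right) \left(-18\right) = 36 + \frac{154}{5} \left(-18\right) = 36 - \frac{2772}{5} = - \frac{2592}{5}$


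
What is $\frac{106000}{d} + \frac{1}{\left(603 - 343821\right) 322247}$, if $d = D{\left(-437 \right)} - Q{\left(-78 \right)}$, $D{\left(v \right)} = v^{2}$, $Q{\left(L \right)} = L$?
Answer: $\frac{11723702909484953}{21129983677215762} \approx 0.55484$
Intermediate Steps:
$d = 191047$ ($d = \left(-437\right)^{2} - -78 = 190969 + 78 = 191047$)
$\frac{106000}{d} + \frac{1}{\left(603 - 343821\right) 322247} = \frac{106000}{191047} + \frac{1}{\left(603 - 343821\right) 322247} = 106000 \cdot \frac{1}{191047} + \frac{1}{-343218} \cdot \frac{1}{322247} = \frac{106000}{191047} - \frac{1}{110600970846} = \frac{11723702909484953}{21129983677215762}$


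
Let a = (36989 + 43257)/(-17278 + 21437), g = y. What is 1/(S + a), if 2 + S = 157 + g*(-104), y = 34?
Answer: -4159/13981333 ≈ -0.00029747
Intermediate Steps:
g = 34
a = 80246/4159 ≈ 19.295
S = -3381 (S = -2 + (157 + 34*(-104)) = -2 + (157 - 3536) = -2 - 3379 = -3381)
1/(S + a) = 1/(-3381 + 80246/4159) = 1/(-13981333/4159) = -4159/13981333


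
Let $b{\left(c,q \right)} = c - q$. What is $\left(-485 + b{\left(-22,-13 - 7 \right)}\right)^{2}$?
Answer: $237169$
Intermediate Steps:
$\left(-485 + b{\left(-22,-13 - 7 \right)}\right)^{2} = \left(-485 - \left(9 - 7\right)\right)^{2} = \left(-485 - 2\right)^{2} = \left(-487\right)^{2} = 237169$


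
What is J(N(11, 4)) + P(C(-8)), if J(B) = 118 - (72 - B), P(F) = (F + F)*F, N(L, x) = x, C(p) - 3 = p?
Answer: 100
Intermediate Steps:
C(p) = 3 + p
P(F) = 2*F**2 (P(F) = (2*F)*F = 2*F**2)
J(B) = 46 + B (J(B) = 118 + (-72 + B) = 46 + B)
J(N(11, 4)) + P(C(-8)) = (46 + 4) + 2*(3 - 8)**2 = 50 + 2*(-5)**2 = 50 + 2*25 = 50 + 50 = 100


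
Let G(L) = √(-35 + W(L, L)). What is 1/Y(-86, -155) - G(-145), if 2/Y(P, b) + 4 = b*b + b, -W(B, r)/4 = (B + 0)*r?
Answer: 11933 - I*√84135 ≈ 11933.0 - 290.06*I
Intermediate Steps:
W(B, r) = -4*B*r (W(B, r) = -4*(B + 0)*r = -4*B*r)
Y(P, b) = 2/(-4 + b + b²) (Y(P, b) = 2/(-4 + (b*b + b)) = 2/(-4 + (b² + b)) = 2/(-4 + (b + b²)) = 2/(-4 + b + b²))
G(L) = √(-35 - 4*L²) (G(L) = √(-35 - 4*L*L) = √(-35 - 4*L²))
1/Y(-86, -155) - G(-145) = 1/(2/(-4 - 155 + (-155)²)) - √(-35 - 4*(-145)²) = 1/(2/(-4 - 155 + 24025)) - √(-35 - 4*21025) = 1/(2/23866) - √(-35 - 84100) = 1/(2*(1/23866)) - √(-84135) = 1/(1/11933) - I*√84135 = 11933 - I*√84135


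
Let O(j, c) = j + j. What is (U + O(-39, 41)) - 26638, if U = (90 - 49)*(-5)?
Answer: -26921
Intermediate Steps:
U = -205 (U = 41*(-5) = -205)
O(j, c) = 2*j
(U + O(-39, 41)) - 26638 = (-205 + 2*(-39)) - 26638 = (-205 - 78) - 26638 = -283 - 26638 = -26921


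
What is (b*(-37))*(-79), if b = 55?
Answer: 160765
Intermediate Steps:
(b*(-37))*(-79) = (55*(-37))*(-79) = -2035*(-79) = 160765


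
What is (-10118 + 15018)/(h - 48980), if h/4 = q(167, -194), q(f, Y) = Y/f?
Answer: -204575/2045109 ≈ -0.10003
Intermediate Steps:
h = -776/167 (h = 4*(-194/167) = -776/167 ≈ -4.6467)
(-10118 + 15018)/(h - 48980) = (-10118 + 15018)/(-776/167 - 48980) = 4900/(-8180436/167) = 4900*(-167/8180436) = -204575/2045109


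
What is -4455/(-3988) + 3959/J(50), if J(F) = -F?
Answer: -7782871/99700 ≈ -78.063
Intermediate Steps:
-4455/(-3988) + 3959/J(50) = -4455/(-3988) + 3959/((-1*50)) = -4455*(-1/3988) + 3959/(-50) = 4455/3988 + 3959*(-1/50) = 4455/3988 - 3959/50 = -7782871/99700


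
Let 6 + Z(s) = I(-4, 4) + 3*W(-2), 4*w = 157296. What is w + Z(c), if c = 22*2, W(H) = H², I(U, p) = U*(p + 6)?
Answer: 39290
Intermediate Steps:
w = 39324 (w = (¼)*157296 = 39324)
I(U, p) = U*(6 + p)
c = 44
Z(s) = -34 (Z(s) = -6 + (-4*(6 + 4) + 3*(-2)²) = -6 + (-4*10 + 3*4) = -6 + (-40 + 12) = -6 - 28 = -34)
w + Z(c) = 39324 - 34 = 39290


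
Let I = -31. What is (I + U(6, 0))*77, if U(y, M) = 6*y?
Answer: 385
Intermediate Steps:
(I + U(6, 0))*77 = (-31 + 6*6)*77 = (-31 + 36)*77 = 5*77 = 385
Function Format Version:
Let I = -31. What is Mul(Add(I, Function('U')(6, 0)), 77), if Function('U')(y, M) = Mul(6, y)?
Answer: 385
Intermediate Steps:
Mul(Add(I, Function('U')(6, 0)), 77) = Mul(Add(-31, Mul(6, 6)), 77) = Mul(Add(-31, 36), 77) = Mul(5, 77) = 385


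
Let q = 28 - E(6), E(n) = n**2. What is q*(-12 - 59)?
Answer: 568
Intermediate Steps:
q = -8 (q = 28 - 1*6**2 = 28 - 1*36 = 28 - 36 = -8)
q*(-12 - 59) = -8*(-12 - 59) = -8*(-71) = 568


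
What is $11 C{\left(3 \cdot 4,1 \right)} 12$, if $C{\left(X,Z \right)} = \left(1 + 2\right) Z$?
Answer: $396$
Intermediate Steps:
$C{\left(X,Z \right)} = 3 Z$
$11 C{\left(3 \cdot 4,1 \right)} 12 = 11 \cdot 3 \cdot 1 \cdot 12 = 11 \cdot 3 \cdot 12 = 33 \cdot 12 = 396$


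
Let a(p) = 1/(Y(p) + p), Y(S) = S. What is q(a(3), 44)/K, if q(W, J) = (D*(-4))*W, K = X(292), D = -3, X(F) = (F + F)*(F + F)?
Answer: 1/170528 ≈ 5.8641e-6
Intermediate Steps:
X(F) = 4*F² (X(F) = (2*F)*(2*F) = 4*F²)
a(p) = 1/(2*p) (a(p) = 1/(p + p) = 1/(2*p))
K = 341056 (K = 4*292² = 4*85264 = 341056)
q(W, J) = 12*W (q(W, J) = (-3*(-4))*W = 12*W)
q(a(3), 44)/K = (12*((½)/3))/341056 = (12*((½)*(⅓)))*(1/341056) = (12*(⅙))*(1/341056) = 2*(1/341056) = 1/170528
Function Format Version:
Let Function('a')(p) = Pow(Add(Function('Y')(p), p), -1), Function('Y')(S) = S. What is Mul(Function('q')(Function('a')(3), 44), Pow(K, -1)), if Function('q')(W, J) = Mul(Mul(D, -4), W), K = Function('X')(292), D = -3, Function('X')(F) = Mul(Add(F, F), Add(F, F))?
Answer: Rational(1, 170528) ≈ 5.8641e-6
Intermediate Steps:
Function('X')(F) = Mul(4, Pow(F, 2)) (Function('X')(F) = Mul(Mul(2, F), Mul(2, F)) = Mul(4, Pow(F, 2)))
Function('a')(p) = Mul(Rational(1, 2), Pow(p, -1)) (Function('a')(p) = Pow(Add(p, p), -1) = Pow(Mul(2, p), -1) = Mul(Rational(1, 2), Pow(p, -1)))
K = 341056 (K = Mul(4, Pow(292, 2)) = Mul(4, 85264) = 341056)
Function('q')(W, J) = Mul(12, W) (Function('q')(W, J) = Mul(Mul(-3, -4), W) = Mul(12, W))
Mul(Function('q')(Function('a')(3), 44), Pow(K, -1)) = Mul(Mul(12, Mul(Rational(1, 2), Pow(3, -1))), Pow(341056, -1)) = Mul(Mul(12, Mul(Rational(1, 2), Rational(1, 3))), Rational(1, 341056)) = Mul(Mul(12, Rational(1, 6)), Rational(1, 341056)) = Mul(2, Rational(1, 341056)) = Rational(1, 170528)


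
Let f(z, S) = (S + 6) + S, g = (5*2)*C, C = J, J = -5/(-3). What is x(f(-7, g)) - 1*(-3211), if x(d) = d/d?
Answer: 3212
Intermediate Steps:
J = 5/3 (J = -5*(-⅓) = 5/3 ≈ 1.6667)
C = 5/3 ≈ 1.6667
g = 50/3 (g = (5*2)*(5/3) = 10*(5/3) = 50/3 ≈ 16.667)
f(z, S) = 6 + 2*S (f(z, S) = (6 + S) + S = 6 + 2*S)
x(d) = 1
x(f(-7, g)) - 1*(-3211) = 1 - 1*(-3211) = 1 + 3211 = 3212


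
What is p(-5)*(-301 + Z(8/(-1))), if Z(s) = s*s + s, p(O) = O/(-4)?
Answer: -1225/4 ≈ -306.25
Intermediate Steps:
p(O) = -O/4 (p(O) = O*(-¼) = -O/4)
Z(s) = s + s² (Z(s) = s² + s = s + s²)
p(-5)*(-301 + Z(8/(-1))) = (-¼*(-5))*(-301 + (8/(-1))*(1 + 8/(-1))) = 5*(-301 + (8*(-1))*(1 + 8*(-1)))/4 = 5*(-301 - 8*(1 - 8))/4 = 5*(-301 - 8*(-7))/4 = 5*(-301 + 56)/4 = (5/4)*(-245) = -1225/4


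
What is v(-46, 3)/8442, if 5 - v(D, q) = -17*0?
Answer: 5/8442 ≈ 0.00059228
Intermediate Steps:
v(D, q) = 5 (v(D, q) = 5 - (-17)*0 = 5 - 1*0 = 5 + 0 = 5)
v(-46, 3)/8442 = 5/8442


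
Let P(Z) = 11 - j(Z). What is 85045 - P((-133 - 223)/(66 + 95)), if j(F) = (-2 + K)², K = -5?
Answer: 85083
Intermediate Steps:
j(F) = 49 (j(F) = (-2 - 5)² = (-7)² = 49)
P(Z) = -38 (P(Z) = 11 - 1*49 = 11 - 49 = -38)
85045 - P((-133 - 223)/(66 + 95)) = 85045 - 1*(-38) = 85045 + 38 = 85083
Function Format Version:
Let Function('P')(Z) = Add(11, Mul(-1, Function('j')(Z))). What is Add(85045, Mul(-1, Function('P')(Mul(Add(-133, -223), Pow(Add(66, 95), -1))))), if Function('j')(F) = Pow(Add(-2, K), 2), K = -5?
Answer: 85083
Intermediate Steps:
Function('j')(F) = 49 (Function('j')(F) = Pow(Add(-2, -5), 2) = Pow(-7, 2) = 49)
Function('P')(Z) = -38 (Function('P')(Z) = Add(11, Mul(-1, 49)) = Add(11, -49) = -38)
Add(85045, Mul(-1, Function('P')(Mul(Add(-133, -223), Pow(Add(66, 95), -1))))) = Add(85045, Mul(-1, -38)) = Add(85045, 38) = 85083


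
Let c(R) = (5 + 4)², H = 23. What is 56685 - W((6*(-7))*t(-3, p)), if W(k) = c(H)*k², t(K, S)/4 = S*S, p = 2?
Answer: -36521619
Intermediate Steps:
t(K, S) = 4*S² (t(K, S) = 4*(S*S) = 4*S²)
c(R) = 81 (c(R) = 9² = 81)
W(k) = 81*k²
56685 - W((6*(-7))*t(-3, p)) = 56685 - 81*((6*(-7))*(4*2²))² = 56685 - 81*(-168*4)² = 56685 - 81*(-42*16)² = 56685 - 81*(-672)² = 56685 - 81*451584 = 56685 - 1*36578304 = 56685 - 36578304 = -36521619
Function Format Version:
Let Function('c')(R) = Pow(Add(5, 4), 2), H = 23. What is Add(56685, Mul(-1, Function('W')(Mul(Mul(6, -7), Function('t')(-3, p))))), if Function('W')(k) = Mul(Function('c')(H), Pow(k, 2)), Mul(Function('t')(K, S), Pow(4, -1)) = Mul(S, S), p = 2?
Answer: -36521619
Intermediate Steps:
Function('t')(K, S) = Mul(4, Pow(S, 2)) (Function('t')(K, S) = Mul(4, Mul(S, S)) = Mul(4, Pow(S, 2)))
Function('c')(R) = 81 (Function('c')(R) = Pow(9, 2) = 81)
Function('W')(k) = Mul(81, Pow(k, 2))
Add(56685, Mul(-1, Function('W')(Mul(Mul(6, -7), Function('t')(-3, p))))) = Add(56685, Mul(-1, Mul(81, Pow(Mul(Mul(6, -7), Mul(4, Pow(2, 2))), 2)))) = Add(56685, Mul(-1, Mul(81, Pow(Mul(-42, Mul(4, 4)), 2)))) = Add(56685, Mul(-1, Mul(81, Pow(Mul(-42, 16), 2)))) = Add(56685, Mul(-1, Mul(81, Pow(-672, 2)))) = Add(56685, Mul(-1, Mul(81, 451584))) = Add(56685, Mul(-1, 36578304)) = Add(56685, -36578304) = -36521619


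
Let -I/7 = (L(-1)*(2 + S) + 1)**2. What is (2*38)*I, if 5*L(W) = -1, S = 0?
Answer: -4788/25 ≈ -191.52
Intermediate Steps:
L(W) = -1/5 (L(W) = (1/5)*(-1) = -1/5)
I = -63/25 (I = -7*(-(2 + 0)/5 + 1)**2 = -7*(-1/5*2 + 1)**2 = -7*(-2/5 + 1)**2 = -7*(3/5)**2 = -7*9/25 = -63/25 ≈ -2.5200)
(2*38)*I = (2*38)*(-63/25) = 76*(-63/25) = -4788/25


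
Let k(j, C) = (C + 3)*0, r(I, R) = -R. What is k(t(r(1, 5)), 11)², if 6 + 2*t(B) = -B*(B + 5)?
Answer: 0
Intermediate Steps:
t(B) = -3 - B*(5 + B)/2 (t(B) = -3 + (-B*(B + 5))/2 = -3 + (-B*(5 + B))/2 = -3 - B*(5 + B)/2)
k(j, C) = 0 (k(j, C) = (3 + C)*0 = 0)
k(t(r(1, 5)), 11)² = 0² = 0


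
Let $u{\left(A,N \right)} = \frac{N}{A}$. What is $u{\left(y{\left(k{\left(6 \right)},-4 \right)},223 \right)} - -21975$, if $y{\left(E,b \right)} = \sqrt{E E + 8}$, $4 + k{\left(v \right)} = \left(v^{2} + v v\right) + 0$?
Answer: $21975 + \frac{223 \sqrt{1158}}{2316} \approx 21978.0$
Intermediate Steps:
$k{\left(v \right)} = -4 + 2 v^{2}$ ($k{\left(v \right)} = -4 + \left(\left(v^{2} + v v\right) + 0\right) = -4 + \left(\left(v^{2} + v^{2}\right) + 0\right) = -4 + \left(2 v^{2} + 0\right) = -4 + 2 v^{2}$)
$y{\left(E,b \right)} = \sqrt{8 + E^{2}}$ ($y{\left(E,b \right)} = \sqrt{E^{2} + 8} = \sqrt{8 + E^{2}}$)
$u{\left(y{\left(k{\left(6 \right)},-4 \right)},223 \right)} - -21975 = \frac{223}{\sqrt{8 + \left(-4 + 2 \cdot 6^{2}\right)^{2}}} - -21975 = \frac{223}{\sqrt{8 + \left(-4 + 2 \cdot 36\right)^{2}}} + 21975 = \frac{223}{\sqrt{8 + \left(-4 + 72\right)^{2}}} + 21975 = \frac{223}{\sqrt{8 + 68^{2}}} + 21975 = \frac{223}{\sqrt{8 + 4624}} + 21975 = \frac{223}{\sqrt{4632}} + 21975 = \frac{223}{2 \sqrt{1158}} + 21975 = 223 \frac{\sqrt{1158}}{2316} + 21975 = \frac{223 \sqrt{1158}}{2316} + 21975 = 21975 + \frac{223 \sqrt{1158}}{2316}$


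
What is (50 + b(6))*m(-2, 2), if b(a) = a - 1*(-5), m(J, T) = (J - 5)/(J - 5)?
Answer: 61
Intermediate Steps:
m(J, T) = 1 (m(J, T) = (-5 + J)/(-5 + J) = 1)
b(a) = 5 + a (b(a) = a + 5 = 5 + a)
(50 + b(6))*m(-2, 2) = (50 + (5 + 6))*1 = (50 + 11)*1 = 61*1 = 61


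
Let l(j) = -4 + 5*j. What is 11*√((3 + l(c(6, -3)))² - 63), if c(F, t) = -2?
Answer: 11*√58 ≈ 83.774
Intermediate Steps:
11*√((3 + l(c(6, -3)))² - 63) = 11*√((3 + (-4 + 5*(-2)))² - 63) = 11*√((3 + (-4 - 10))² - 63) = 11*√((3 - 14)² - 63) = 11*√((-11)² - 63) = 11*√(121 - 63) = 11*√58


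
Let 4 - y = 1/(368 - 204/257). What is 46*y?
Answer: 8676313/47186 ≈ 183.87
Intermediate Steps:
y = 377231/94372 (y = 4 - 1/(368 - 204/257) = 4 - 1/94372/257 = 4 - 1*257/94372 = 4 - 257/94372 = 377231/94372 ≈ 3.9973)
46*y = 46*(377231/94372) = 8676313/47186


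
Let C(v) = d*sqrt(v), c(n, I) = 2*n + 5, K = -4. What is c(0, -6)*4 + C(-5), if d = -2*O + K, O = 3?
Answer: 20 - 10*I*sqrt(5) ≈ 20.0 - 22.361*I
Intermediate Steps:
d = -10 (d = -2*3 - 4 = -6 - 4 = -10)
c(n, I) = 5 + 2*n
C(v) = -10*sqrt(v)
c(0, -6)*4 + C(-5) = (5 + 2*0)*4 - 10*I*sqrt(5) = (5 + 0)*4 - 10*I*sqrt(5) = 5*4 - 10*I*sqrt(5) = 20 - 10*I*sqrt(5)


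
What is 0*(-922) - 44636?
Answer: -44636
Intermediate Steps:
0*(-922) - 44636 = 0 - 44636 = -44636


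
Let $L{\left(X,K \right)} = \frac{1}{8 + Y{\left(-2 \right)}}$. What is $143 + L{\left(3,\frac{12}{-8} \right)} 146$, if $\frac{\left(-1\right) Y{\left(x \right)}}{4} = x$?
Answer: $\frac{1217}{8} \approx 152.13$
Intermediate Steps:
$Y{\left(x \right)} = - 4 x$
$L{\left(X,K \right)} = \frac{1}{16}$ ($L{\left(X,K \right)} = \frac{1}{8 - -8} = \frac{1}{8 + 8} = \frac{1}{16}$)
$143 + L{\left(3,\frac{12}{-8} \right)} 146 = 143 + \frac{1}{16} \cdot 146 = 143 + \frac{73}{8} = \frac{1217}{8}$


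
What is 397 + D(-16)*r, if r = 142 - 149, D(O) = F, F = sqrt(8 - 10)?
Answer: 397 - 7*I*sqrt(2) ≈ 397.0 - 9.8995*I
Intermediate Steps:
F = I*sqrt(2) (F = sqrt(-2) = I*sqrt(2) ≈ 1.4142*I)
D(O) = I*sqrt(2)
r = -7
397 + D(-16)*r = 397 + (I*sqrt(2))*(-7) = 397 - 7*I*sqrt(2)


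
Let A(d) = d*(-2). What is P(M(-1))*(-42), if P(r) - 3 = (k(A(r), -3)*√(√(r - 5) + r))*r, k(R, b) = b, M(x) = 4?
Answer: -126 + 504*√(4 + I) ≈ 889.73 + 125.04*I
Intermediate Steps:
A(d) = -2*d
P(r) = 3 - 3*r*√(r + √(-5 + r)) (P(r) = 3 + (-3*√(√(r - 5) + r))*r = 3 + (-3*√(√(-5 + r) + r))*r = 3 + (-3*√(r + √(-5 + r)))*r = 3 - 3*r*√(r + √(-5 + r)))
P(M(-1))*(-42) = (3 - 3*4*√(4 + √(-5 + 4)))*(-42) = (3 - 3*4*√(4 + √(-1)))*(-42) = (3 - 3*4*√(4 + I))*(-42) = (3 - 12*√(4 + I))*(-42) = -126 + 504*√(4 + I)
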